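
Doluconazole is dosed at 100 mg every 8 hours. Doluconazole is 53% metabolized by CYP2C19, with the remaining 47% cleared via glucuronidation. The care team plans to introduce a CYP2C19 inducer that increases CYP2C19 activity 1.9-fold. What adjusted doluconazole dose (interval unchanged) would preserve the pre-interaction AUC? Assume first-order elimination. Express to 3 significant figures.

148 mg

CYP2C19: 0.53 × 1.9 = 1.007
Other: 0.47 (unchanged)
Relative clearance = 1.007 + 0.47 = 1.477.
Css,avg = (dose rate)/CL, so holding Css fixed requires dose ∝ CL: 100 × 1.477 = 148 mg.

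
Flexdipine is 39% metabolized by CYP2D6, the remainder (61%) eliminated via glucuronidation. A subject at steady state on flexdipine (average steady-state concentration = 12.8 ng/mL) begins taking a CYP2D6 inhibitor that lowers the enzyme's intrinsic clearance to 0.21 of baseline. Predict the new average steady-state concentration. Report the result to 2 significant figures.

The CYP2D6 pathway (39% of clearance) drops to 0.21× activity: 0.39 × 0.21 = 0.0819.
The remaining 61% of clearance is unaffected.
CL_new/CL_old = 0.0819 + 0.61 = 0.6919.
New average steady-state concentration = baseline ÷ relative clearance = 12.8 / 0.6919 = 18 ng/mL.

18 ng/mL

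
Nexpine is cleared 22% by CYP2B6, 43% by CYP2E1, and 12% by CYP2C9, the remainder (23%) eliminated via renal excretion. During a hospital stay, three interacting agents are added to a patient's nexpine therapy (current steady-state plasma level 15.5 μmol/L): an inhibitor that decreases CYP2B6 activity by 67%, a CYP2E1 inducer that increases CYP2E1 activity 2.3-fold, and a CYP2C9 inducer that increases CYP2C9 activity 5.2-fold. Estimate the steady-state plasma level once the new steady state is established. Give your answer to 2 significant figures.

8.1 μmol/L

The CYP2B6 pathway (22% of clearance) falls to 0.33× activity: 0.22 × 0.33 = 0.0726.
The CYP2E1 pathway (43% of clearance) increases to 2.3× activity: 0.43 × 2.3 = 0.989.
The CYP2C9 pathway (12% of clearance) is boosted to 5.2× activity: 0.12 × 5.2 = 0.624.
Non-CYP routes (23%) are unchanged.
CL_new/CL_old = 0.0726 + 0.989 + 0.624 + 0.23 = 1.9156.
Dividing the baseline by the relative clearance: 15.5 / 1.9156 = 8.1 μmol/L.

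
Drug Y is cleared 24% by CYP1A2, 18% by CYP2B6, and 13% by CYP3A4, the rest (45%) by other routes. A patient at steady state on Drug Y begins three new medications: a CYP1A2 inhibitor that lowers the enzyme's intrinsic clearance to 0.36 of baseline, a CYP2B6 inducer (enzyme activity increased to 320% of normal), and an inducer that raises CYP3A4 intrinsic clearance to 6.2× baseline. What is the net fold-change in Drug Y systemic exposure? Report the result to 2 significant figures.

0.52

CYP1A2: 0.24 × 0.36 = 0.0864
CYP2B6: 0.18 × 3.2 = 0.576
CYP3A4: 0.13 × 6.2 = 0.806
Other: 0.45 (unchanged)
New clearance relative to baseline: 0.0864 + 0.576 + 0.806 + 0.45 = 1.9184.
Because systemic exposure varies inversely with clearance, the combined effect is 1 / 1.9184 = 0.52.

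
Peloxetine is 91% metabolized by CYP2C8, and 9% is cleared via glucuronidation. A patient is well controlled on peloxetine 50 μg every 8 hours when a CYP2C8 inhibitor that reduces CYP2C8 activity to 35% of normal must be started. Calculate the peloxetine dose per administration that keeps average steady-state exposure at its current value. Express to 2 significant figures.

The CYP2C8 pathway (91% of clearance) is reduced to 0.35× activity: 0.91 × 0.35 = 0.3185.
Non-CYP routes (9%) are unchanged.
CL_new/CL_old = 0.3185 + 0.09 = 0.4085.
Exposure is unchanged when dose changes in proportion to clearance. New dose = 50 μg × 0.4085 = 20 μg.

20 μg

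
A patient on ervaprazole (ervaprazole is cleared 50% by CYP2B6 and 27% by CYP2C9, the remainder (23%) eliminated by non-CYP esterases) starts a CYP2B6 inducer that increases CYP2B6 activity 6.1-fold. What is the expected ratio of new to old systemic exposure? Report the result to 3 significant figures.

0.282

The CYP2B6 pathway (50% of clearance) is boosted to 6.1× activity: 0.5 × 6.1 = 3.05.
CYP2C9 (27%) and the residual 23% are unaffected.
Relative clearance = 3.05 + 0.27 + 0.23 = 3.55.
Since systemic exposure ∝ 1/CL, the ratio is 1 / 3.55 = 0.282.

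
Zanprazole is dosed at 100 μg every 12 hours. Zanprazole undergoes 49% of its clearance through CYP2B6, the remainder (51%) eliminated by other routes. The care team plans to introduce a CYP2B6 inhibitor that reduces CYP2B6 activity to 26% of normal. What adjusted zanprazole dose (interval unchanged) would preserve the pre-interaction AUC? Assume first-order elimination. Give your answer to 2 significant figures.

The CYP2B6 pathway (49% of clearance) is reduced to 0.26× activity: 0.49 × 0.26 = 0.1274.
The remaining 51% of clearance is unaffected.
CL_new/CL_old = 0.1274 + 0.51 = 0.6374.
Exposure is unchanged when dose changes in proportion to clearance. New dose = 100 μg × 0.6374 = 64 μg.

64 μg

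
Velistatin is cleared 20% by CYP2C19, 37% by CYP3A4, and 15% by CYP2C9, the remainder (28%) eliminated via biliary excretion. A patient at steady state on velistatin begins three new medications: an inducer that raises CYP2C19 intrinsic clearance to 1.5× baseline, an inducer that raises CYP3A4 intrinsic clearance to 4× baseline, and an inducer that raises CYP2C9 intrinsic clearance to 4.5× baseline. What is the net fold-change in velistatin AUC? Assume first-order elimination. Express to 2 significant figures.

0.37

The CYP2C19 pathway (20% of clearance) increases to 1.5× activity: 0.2 × 1.5 = 0.3.
The CYP3A4 pathway (37% of clearance) increases to 4× activity: 0.37 × 4 = 1.48.
The CYP2C9 pathway (15% of clearance) increases to 4.5× activity: 0.15 × 4.5 = 0.675.
Non-CYP routes (28%) are unchanged.
CL_new/CL_old = 0.3 + 1.48 + 0.675 + 0.28 = 2.735.
Net AUC ratio = 1 / 2.735 = 0.37.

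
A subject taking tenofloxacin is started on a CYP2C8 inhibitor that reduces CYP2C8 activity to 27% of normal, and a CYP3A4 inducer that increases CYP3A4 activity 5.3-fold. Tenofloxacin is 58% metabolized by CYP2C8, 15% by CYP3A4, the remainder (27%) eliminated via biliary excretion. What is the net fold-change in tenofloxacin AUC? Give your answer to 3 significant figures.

CYP2C8: 0.58 × 0.27 = 0.1566
CYP3A4: 0.15 × 5.3 = 0.795
Other: 0.27 (unchanged)
CL_new/CL_old = 0.1566 + 0.795 + 0.27 = 1.2216.
AUC ∝ 1/CL: fold-change = 1 / 1.2216 = 0.819.

0.819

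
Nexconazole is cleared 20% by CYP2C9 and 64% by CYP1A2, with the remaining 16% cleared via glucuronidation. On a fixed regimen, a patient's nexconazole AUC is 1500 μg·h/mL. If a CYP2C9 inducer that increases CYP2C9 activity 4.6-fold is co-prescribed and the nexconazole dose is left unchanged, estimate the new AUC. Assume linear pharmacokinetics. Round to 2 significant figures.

8.7 × 10² μg·h/mL

The CYP2C9 pathway (20% of clearance) is boosted to 4.6× activity: 0.2 × 4.6 = 0.92.
CYP1A2 (64%) and the residual 16% are unaffected.
Relative clearance = 0.92 + 0.64 + 0.16 = 1.72.
AUC ∝ 1/CL, so new value = 1500 / 1.72 = 8.7 × 10² μg·h/mL.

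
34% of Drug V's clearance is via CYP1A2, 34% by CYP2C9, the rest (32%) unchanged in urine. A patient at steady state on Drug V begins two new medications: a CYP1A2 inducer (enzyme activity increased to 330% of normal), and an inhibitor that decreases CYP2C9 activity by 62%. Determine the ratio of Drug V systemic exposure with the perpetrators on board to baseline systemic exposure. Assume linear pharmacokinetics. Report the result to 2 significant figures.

The CYP1A2 pathway (34% of clearance) is boosted to 3.3× activity: 0.34 × 3.3 = 1.122.
The CYP2C9 pathway (34% of clearance) falls to 0.38× activity: 0.34 × 0.38 = 0.1292.
The remaining 32% of clearance is unaffected.
CL_new/CL_old = 1.122 + 0.1292 + 0.32 = 1.5712.
Because systemic exposure varies inversely with clearance, the combined effect is 1 / 1.5712 = 0.64.

0.64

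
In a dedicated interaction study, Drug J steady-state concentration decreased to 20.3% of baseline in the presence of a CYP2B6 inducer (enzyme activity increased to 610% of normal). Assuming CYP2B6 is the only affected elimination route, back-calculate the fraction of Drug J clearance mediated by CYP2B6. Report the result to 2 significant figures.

CL'/CL = 1 / 0.203 = 4.926
6.1·fm + (1 − fm) = 4.926
fm = (4.926 − 1) / (6.1 − 1) = 0.77

0.77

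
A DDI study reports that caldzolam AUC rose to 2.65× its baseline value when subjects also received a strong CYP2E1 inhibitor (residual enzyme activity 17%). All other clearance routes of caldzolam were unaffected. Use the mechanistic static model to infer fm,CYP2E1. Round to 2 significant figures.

Write x for the fraction cleared via CYP2E1. The observed AUC change means clearance fell to 1/2.65 = 0.3774 of baseline.
Only the CYP2E1 route changed, so 0.3774 = x·0.17 + (1 − x), giving x = 0.75.

0.75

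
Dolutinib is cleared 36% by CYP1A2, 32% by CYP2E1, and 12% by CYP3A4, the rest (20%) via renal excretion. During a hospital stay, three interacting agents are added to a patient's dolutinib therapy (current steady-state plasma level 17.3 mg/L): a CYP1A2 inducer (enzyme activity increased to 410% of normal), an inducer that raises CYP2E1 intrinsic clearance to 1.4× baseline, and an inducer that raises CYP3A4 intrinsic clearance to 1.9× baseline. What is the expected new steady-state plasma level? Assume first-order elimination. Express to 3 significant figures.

7.36 mg/L

CYP1A2: 0.36 × 4.1 = 1.476
CYP2E1: 0.32 × 1.4 = 0.448
CYP3A4: 0.12 × 1.9 = 0.228
Other: 0.2 (unchanged)
Relative clearance = 1.476 + 0.448 + 0.228 + 0.2 = 2.352.
Dividing the baseline by the relative clearance: 17.3 / 2.352 = 7.36 mg/L.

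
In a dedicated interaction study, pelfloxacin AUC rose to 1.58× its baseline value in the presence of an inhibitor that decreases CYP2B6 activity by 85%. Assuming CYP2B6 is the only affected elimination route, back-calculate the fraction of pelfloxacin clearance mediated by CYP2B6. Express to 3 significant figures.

Let x = fm,CYP2B6. Because AUC ∝ 1/CL, relative clearance fell to 1/1.58 = 0.6329.
Setting x·0.15 + (1 − x) = 0.6329 and solving: x = (0.6329 − 1)/(0.15 − 1) = 0.432.

0.432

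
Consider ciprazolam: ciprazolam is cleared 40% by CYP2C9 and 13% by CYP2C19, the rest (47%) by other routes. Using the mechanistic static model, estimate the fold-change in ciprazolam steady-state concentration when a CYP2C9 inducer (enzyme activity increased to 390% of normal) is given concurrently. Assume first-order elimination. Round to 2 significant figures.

The CYP2C9 pathway (40% of clearance) rises to 3.9× activity: 0.4 × 3.9 = 1.56.
CYP2C19 (13%) and the residual 47% are unaffected.
Relative clearance = 1.56 + 0.13 + 0.47 = 2.16.
Since steady-state concentration ∝ 1/CL, the ratio is 1 / 2.16 = 0.46.

0.46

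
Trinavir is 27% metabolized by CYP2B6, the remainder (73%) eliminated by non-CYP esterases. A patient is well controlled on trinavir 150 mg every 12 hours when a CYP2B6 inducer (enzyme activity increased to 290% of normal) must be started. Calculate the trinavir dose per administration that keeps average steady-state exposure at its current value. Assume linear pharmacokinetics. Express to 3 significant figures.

227 mg

The CYP2B6 pathway (27% of clearance) rises to 2.9× activity: 0.27 × 2.9 = 0.783.
Non-CYP routes (73%) are unchanged.
New clearance relative to baseline: 0.783 + 0.73 = 1.513.
Css,avg = (dose rate)/CL, so holding Css fixed requires dose ∝ CL: 150 × 1.513 = 227 mg.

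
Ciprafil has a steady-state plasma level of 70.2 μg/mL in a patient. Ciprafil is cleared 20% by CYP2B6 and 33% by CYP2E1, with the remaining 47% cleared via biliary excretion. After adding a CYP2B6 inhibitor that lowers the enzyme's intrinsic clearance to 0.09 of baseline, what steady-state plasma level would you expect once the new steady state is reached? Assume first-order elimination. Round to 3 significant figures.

CYP2B6: 0.2 × 0.09 = 0.018
CYP2E1: 0.33 (unchanged)
Other: 0.47 (unchanged)
Relative clearance = 0.018 + 0.33 + 0.47 = 0.818.
New steady-state plasma level = baseline ÷ relative clearance = 70.2 / 0.818 = 85.8 μg/mL.

85.8 μg/mL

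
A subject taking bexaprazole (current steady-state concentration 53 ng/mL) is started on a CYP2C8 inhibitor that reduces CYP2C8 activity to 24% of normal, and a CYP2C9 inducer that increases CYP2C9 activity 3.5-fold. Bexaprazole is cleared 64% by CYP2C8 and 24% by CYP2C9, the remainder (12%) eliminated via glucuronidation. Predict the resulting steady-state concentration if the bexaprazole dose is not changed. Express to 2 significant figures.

CYP2C8: 0.64 × 0.24 = 0.1536
CYP2C9: 0.24 × 3.5 = 0.84
Other: 0.12 (unchanged)
CL_new/CL_old = 0.1536 + 0.84 + 0.12 = 1.1136.
Steady-state concentration ∝ 1/CL: new value = 53 / 1.1136 = 48 ng/mL.

48 ng/mL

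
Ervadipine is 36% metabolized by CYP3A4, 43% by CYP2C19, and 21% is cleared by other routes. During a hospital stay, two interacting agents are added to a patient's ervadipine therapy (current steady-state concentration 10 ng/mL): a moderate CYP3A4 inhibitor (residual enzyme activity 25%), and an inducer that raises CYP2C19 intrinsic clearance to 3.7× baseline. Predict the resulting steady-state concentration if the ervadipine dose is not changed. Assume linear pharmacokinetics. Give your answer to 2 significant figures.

5.3 ng/mL

The CYP3A4 pathway (36% of clearance) is reduced to 0.25× activity: 0.36 × 0.25 = 0.09.
The CYP2C19 pathway (43% of clearance) rises to 3.7× activity: 0.43 × 3.7 = 1.591.
Non-CYP routes (21%) are unchanged.
New clearance relative to baseline: 0.09 + 1.591 + 0.21 = 1.891.
Dividing the baseline by the relative clearance: 10 / 1.891 = 5.3 ng/mL.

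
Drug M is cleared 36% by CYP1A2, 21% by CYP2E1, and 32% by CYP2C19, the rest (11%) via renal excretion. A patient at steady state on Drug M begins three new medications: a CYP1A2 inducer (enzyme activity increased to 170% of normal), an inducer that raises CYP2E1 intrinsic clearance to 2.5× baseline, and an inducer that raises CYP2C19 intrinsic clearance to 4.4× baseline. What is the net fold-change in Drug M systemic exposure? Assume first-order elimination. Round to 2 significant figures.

The CYP1A2 pathway (36% of clearance) is boosted to 1.7× activity: 0.36 × 1.7 = 0.612.
The CYP2E1 pathway (21% of clearance) is boosted to 2.5× activity: 0.21 × 2.5 = 0.525.
The CYP2C19 pathway (32% of clearance) rises to 4.4× activity: 0.32 × 4.4 = 1.408.
Non-CYP routes (11%) are unchanged.
Relative clearance = 0.612 + 0.525 + 1.408 + 0.11 = 2.655.
Because systemic exposure varies inversely with clearance, the combined effect is 1 / 2.655 = 0.38.

0.38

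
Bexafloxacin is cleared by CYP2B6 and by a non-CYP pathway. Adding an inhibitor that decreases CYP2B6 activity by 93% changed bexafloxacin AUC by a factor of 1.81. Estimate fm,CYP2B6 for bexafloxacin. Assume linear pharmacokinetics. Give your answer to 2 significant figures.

Write x for the fraction cleared via CYP2B6. The observed AUC change means clearance fell to 1/1.81 = 0.5525 of baseline.
Only the CYP2B6 route changed, so 0.5525 = x·0.07 + (1 − x), giving x = 0.48.

0.48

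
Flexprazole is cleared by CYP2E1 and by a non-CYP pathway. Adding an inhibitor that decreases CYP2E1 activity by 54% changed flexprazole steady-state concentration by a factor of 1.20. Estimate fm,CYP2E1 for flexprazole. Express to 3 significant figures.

CL'/CL = 1 / 1.20 = 0.8333
0.46·fm + (1 − fm) = 0.8333
fm = (0.8333 − 1) / (0.46 − 1) = 0.309

0.309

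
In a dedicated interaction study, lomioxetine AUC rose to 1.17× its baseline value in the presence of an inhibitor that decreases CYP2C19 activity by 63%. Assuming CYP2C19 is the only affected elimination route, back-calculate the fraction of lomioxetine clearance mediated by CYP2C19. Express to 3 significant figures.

0.231

Let fm be the CYP2C19 fraction. New clearance relative to baseline = fm × 0.37 + (1 − fm).
AUC ratio = 1 / (new CL fraction), so new CL fraction = 1 / 1.17 = 0.8547.
fm × 0.37 + 1 − fm = 0.8547  ⇒  fm × (0.37 − 1) = −0.1453  ⇒  fm = 0.231.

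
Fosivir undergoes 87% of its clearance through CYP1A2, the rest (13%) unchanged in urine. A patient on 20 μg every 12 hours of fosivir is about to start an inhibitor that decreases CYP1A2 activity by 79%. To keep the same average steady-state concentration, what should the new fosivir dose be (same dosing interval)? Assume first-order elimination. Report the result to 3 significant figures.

The CYP1A2 pathway (87% of clearance) drops to 0.21× activity: 0.87 × 0.21 = 0.1827.
Non-CYP routes (13%) are unchanged.
Relative clearance = 0.1827 + 0.13 = 0.3127.
Exposure is unchanged when dose changes in proportion to clearance. New dose = 20 μg × 0.3127 = 6.25 μg.

6.25 μg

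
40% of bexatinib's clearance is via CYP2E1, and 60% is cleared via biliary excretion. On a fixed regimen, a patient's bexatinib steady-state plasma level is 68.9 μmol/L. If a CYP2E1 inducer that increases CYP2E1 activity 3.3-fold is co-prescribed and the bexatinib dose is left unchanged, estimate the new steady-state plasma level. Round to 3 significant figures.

CYP2E1: 0.4 × 3.3 = 1.32
Other: 0.6 (unchanged)
New clearance relative to baseline: 1.32 + 0.6 = 1.92.
Steady-state plasma level ∝ 1/CL, so new value = 68.9 / 1.92 = 35.9 μmol/L.

35.9 μmol/L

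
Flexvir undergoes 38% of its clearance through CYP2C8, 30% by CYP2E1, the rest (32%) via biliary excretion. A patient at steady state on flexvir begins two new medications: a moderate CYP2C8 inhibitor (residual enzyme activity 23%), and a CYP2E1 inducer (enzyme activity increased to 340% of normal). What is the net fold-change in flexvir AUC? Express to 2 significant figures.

0.70

The CYP2C8 pathway (38% of clearance) drops to 0.23× activity: 0.38 × 0.23 = 0.0874.
The CYP2E1 pathway (30% of clearance) increases to 3.4× activity: 0.3 × 3.4 = 1.02.
The remaining 32% of clearance is unaffected.
CL_new/CL_old = 0.0874 + 1.02 + 0.32 = 1.4274.
Net AUC ratio = 1 / 1.4274 = 0.70.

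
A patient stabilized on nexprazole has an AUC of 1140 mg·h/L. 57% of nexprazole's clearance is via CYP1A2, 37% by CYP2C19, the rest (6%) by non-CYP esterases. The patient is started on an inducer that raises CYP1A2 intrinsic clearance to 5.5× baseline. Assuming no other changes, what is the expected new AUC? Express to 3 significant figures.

CYP1A2: 0.57 × 5.5 = 3.135
CYP2C19: 0.37 (unchanged)
Other: 0.06 (unchanged)
New clearance relative to baseline: 3.135 + 0.37 + 0.06 = 3.565.
With dosing unchanged, AUC scales as 1/CL: 1140 / 3.565 = 320 mg·h/L.

320 mg·h/L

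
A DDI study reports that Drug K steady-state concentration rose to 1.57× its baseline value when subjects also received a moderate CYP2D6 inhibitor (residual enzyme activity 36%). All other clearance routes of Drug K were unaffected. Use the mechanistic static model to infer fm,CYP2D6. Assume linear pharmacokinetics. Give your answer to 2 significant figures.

CL'/CL = 1 / 1.57 = 0.6369
0.36·fm + (1 − fm) = 0.6369
fm = (0.6369 − 1) / (0.36 − 1) = 0.57

0.57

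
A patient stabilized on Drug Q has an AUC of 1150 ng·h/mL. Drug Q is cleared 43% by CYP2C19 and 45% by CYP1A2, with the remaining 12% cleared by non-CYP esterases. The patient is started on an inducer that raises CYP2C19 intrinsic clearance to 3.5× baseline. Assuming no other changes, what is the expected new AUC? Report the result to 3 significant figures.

CYP2C19: 0.43 × 3.5 = 1.505
CYP1A2: 0.45 (unchanged)
Other: 0.12 (unchanged)
New clearance relative to baseline: 1.505 + 0.45 + 0.12 = 2.075.
New AUC = baseline ÷ relative clearance = 1150 / 2.075 = 554 ng·h/mL.

554 ng·h/mL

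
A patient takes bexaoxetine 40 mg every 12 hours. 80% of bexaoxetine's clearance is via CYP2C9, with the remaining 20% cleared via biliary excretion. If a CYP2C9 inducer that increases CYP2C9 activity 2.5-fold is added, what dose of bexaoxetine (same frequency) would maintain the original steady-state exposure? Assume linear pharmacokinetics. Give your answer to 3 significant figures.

CYP2C9: 0.8 × 2.5 = 2
Other: 0.2 (unchanged)
Relative clearance = 2 + 0.2 = 2.2.
Exposure is unchanged when dose changes in proportion to clearance. New dose = 40 mg × 2.2 = 88.0 mg.

88.0 mg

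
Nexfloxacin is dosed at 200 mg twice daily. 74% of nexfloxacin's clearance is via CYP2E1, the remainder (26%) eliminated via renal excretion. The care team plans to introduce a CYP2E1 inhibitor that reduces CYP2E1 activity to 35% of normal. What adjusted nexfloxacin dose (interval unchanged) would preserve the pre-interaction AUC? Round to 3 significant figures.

104 mg

The CYP2E1 pathway (74% of clearance) is reduced to 0.35× activity: 0.74 × 0.35 = 0.259.
The remaining 26% of clearance is unaffected.
CL_new/CL_old = 0.259 + 0.26 = 0.519.
To maintain the same steady-state level, dose must scale with clearance: new dose = 200 × 0.519 = 104 mg.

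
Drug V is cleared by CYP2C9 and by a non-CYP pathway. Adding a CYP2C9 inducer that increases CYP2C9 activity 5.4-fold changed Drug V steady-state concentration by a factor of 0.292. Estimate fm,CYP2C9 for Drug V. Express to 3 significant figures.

Let fm be the CYP2C9 fraction. New clearance relative to baseline = fm × 5.4 + (1 − fm).
Steady-state concentration ratio = 1 / (new CL fraction), so new CL fraction = 1 / 0.292 = 3.425.
fm × 5.4 + 1 − fm = 3.425  ⇒  fm × (5.4 − 1) = 2.425  ⇒  fm = 0.551.

0.551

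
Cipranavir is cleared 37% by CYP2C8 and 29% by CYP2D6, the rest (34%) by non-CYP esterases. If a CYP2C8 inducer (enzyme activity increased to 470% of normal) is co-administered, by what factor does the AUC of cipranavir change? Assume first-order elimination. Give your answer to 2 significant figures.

0.42

The CYP2C8 pathway (37% of clearance) rises to 4.7× activity: 0.37 × 4.7 = 1.739.
CYP2D6 (29%) and the residual 34% are unaffected.
Relative clearance = 1.739 + 0.29 + 0.34 = 2.369.
AUC is inversely proportional to clearance, so the fold-change is 1 / 2.369 = 0.42.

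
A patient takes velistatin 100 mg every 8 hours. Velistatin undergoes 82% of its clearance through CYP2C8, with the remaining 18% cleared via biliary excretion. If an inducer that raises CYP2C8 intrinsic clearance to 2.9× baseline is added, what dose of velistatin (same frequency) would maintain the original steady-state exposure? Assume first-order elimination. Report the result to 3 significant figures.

256 mg

The CYP2C8 pathway (82% of clearance) increases to 2.9× activity: 0.82 × 2.9 = 2.378.
The remaining 18% of clearance is unaffected.
New clearance relative to baseline: 2.378 + 0.18 = 2.558.
To maintain the same steady-state level, dose must scale with clearance: new dose = 100 × 2.558 = 256 mg.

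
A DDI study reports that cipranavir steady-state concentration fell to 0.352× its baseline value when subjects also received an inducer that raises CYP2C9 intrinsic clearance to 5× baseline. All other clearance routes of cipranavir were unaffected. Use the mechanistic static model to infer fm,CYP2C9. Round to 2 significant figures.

0.46

Let x = fm,CYP2C9. Because steady-state concentration ∝ 1/CL, relative clearance rose to 1/0.352 = 2.841.
Setting x·5 + (1 − x) = 2.841 and solving: x = (2.841 − 1)/(5 − 1) = 0.46.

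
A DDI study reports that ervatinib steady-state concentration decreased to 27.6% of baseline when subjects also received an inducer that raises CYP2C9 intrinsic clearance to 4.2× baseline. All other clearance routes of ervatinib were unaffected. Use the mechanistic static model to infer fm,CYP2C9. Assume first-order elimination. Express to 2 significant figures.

0.82

Write x for the fraction cleared via CYP2C9. The observed steady-state concentration change means clearance rose to 1/0.276 = 3.623 of baseline.
Setting x·4.2 + (1 − x) = 3.623 and solving: x = (3.623 − 1)/(4.2 − 1) = 0.82.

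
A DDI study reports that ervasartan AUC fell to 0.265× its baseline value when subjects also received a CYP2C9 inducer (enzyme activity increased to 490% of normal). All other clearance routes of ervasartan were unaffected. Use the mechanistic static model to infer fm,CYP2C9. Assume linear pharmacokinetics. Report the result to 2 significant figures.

Call the CYP2C9 fraction fm. After the interaction, CL_new/CL_old = fm × 4.9 + (1 − fm).
AUC ratio = 1 / (new CL fraction), so new CL fraction = 1 / 0.265 = 3.774.
fm × 4.9 + 1 − fm = 3.774  ⇒  fm × (4.9 − 1) = 2.774  ⇒  fm = 0.71.

0.71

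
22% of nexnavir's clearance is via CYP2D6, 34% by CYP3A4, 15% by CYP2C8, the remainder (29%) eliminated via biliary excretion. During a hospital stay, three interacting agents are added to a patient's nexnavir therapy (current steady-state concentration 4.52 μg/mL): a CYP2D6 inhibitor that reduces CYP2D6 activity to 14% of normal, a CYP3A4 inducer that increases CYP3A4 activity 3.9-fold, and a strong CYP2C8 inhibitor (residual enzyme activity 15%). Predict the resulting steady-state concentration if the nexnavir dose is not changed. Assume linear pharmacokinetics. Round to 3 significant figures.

The CYP2D6 pathway (22% of clearance) drops to 0.14× activity: 0.22 × 0.14 = 0.0308.
The CYP3A4 pathway (34% of clearance) rises to 3.9× activity: 0.34 × 3.9 = 1.326.
The CYP2C8 pathway (15% of clearance) drops to 0.15× activity: 0.15 × 0.15 = 0.0225.
The remaining 29% of clearance is unaffected.
New clearance relative to baseline: 0.0308 + 1.326 + 0.0225 + 0.29 = 1.6693.
New steady-state concentration = 4.52 / 1.6693 = 2.71 μg/mL (concentration scales inversely with clearance).

2.71 μg/mL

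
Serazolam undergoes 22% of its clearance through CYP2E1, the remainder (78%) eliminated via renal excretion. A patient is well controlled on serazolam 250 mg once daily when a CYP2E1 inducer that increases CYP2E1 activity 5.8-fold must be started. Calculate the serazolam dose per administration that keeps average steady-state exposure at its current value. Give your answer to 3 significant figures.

The CYP2E1 pathway (22% of clearance) rises to 5.8× activity: 0.22 × 5.8 = 1.276.
Non-CYP routes (78%) are unchanged.
CL_new/CL_old = 1.276 + 0.78 = 2.056.
Exposure is unchanged when dose changes in proportion to clearance. New dose = 250 mg × 2.056 = 514 mg.

514 mg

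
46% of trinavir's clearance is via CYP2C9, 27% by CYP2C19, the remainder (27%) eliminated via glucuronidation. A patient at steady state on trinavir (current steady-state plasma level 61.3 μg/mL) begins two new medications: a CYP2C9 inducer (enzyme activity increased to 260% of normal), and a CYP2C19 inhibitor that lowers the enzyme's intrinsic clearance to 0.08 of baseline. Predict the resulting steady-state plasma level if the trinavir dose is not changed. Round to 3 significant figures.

41.2 μg/mL

CYP2C9: 0.46 × 2.6 = 1.196
CYP2C19: 0.27 × 0.08 = 0.0216
Other: 0.27 (unchanged)
New clearance relative to baseline: 1.196 + 0.0216 + 0.27 = 1.4876.
New steady-state plasma level = 61.3 / 1.4876 = 41.2 μg/mL (concentration scales inversely with clearance).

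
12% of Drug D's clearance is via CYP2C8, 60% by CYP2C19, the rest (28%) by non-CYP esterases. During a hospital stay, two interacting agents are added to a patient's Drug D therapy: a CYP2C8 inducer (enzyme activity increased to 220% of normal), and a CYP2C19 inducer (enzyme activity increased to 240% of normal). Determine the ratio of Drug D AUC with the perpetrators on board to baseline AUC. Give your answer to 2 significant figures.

0.50

The CYP2C8 pathway (12% of clearance) increases to 2.2× activity: 0.12 × 2.2 = 0.264.
The CYP2C19 pathway (60% of clearance) increases to 2.4× activity: 0.6 × 2.4 = 1.44.
The remaining 28% of clearance is unaffected.
Relative clearance = 0.264 + 1.44 + 0.28 = 1.984.
Net AUC ratio = 1 / 1.984 = 0.50.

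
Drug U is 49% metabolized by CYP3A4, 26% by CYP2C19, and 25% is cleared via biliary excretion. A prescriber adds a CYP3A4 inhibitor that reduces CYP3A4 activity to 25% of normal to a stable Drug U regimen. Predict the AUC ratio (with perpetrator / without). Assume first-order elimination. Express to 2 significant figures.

1.6

The CYP3A4 pathway (49% of clearance) drops to 0.25× activity: 0.49 × 0.25 = 0.1225.
CYP2C19 (26%) and the residual 25% are unaffected.
New clearance relative to baseline: 0.1225 + 0.26 + 0.25 = 0.6325.
Since AUC ∝ 1/CL, the ratio is 1 / 0.6325 = 1.6.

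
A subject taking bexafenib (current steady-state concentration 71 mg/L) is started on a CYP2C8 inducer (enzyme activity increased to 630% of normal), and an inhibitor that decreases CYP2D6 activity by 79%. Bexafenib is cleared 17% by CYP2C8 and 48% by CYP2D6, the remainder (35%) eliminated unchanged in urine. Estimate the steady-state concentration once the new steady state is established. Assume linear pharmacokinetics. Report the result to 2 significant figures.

47 mg/L

CYP2C8: 0.17 × 6.3 = 1.071
CYP2D6: 0.48 × 0.21 = 0.1008
Other: 0.35 (unchanged)
CL_new/CL_old = 1.071 + 0.1008 + 0.35 = 1.5218.
Dividing the baseline by the relative clearance: 71 / 1.5218 = 47 mg/L.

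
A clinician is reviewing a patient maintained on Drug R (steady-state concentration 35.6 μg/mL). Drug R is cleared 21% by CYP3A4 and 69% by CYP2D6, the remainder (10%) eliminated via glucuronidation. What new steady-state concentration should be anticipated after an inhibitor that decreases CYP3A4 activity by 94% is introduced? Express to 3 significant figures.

The CYP3A4 pathway (21% of clearance) falls to 0.06× activity: 0.21 × 0.06 = 0.0126.
CYP2D6 (69%) and the residual 10% are unaffected.
Relative clearance = 0.0126 + 0.69 + 0.1 = 0.8026.
With dosing unchanged, steady-state concentration scales as 1/CL: 35.6 / 0.8026 = 44.4 μg/mL.

44.4 μg/mL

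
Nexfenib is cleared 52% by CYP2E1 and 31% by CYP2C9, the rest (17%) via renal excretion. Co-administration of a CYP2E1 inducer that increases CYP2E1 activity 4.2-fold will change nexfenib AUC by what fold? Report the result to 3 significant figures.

0.375

The CYP2E1 pathway (52% of clearance) is boosted to 4.2× activity: 0.52 × 4.2 = 2.184.
CYP2C9 (31%) and the residual 17% are unaffected.
Relative clearance = 2.184 + 0.31 + 0.17 = 2.664.
AUC ratio = CL_old/CL_new = 1 / 2.664 = 0.375.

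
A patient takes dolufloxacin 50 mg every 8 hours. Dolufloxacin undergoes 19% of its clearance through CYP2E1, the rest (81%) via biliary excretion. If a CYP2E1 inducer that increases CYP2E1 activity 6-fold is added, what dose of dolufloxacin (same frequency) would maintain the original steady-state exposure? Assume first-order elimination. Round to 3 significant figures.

The CYP2E1 pathway (19% of clearance) is boosted to 6× activity: 0.19 × 6 = 1.14.
Non-CYP routes (81%) are unchanged.
Relative clearance = 1.14 + 0.81 = 1.95.
To maintain the same steady-state level, dose must scale with clearance: new dose = 50 × 1.95 = 97.5 mg.

97.5 mg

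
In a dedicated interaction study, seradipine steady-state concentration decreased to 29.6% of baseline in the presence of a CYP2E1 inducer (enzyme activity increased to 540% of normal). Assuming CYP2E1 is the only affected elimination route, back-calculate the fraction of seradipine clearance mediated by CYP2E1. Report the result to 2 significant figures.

0.54

Let fm be the CYP2E1 fraction. New clearance relative to baseline = fm × 5.4 + (1 − fm).
Steady-state concentration ratio = 1 / (new CL fraction), so new CL fraction = 1 / 0.296 = 3.378.
fm × 5.4 + 1 − fm = 3.378  ⇒  fm × (5.4 − 1) = 2.378  ⇒  fm = 0.54.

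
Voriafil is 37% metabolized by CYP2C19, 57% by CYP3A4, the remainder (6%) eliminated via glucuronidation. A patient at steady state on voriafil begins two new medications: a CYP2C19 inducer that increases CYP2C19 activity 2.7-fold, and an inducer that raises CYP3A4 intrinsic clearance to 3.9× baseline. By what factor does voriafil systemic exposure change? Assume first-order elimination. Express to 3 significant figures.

0.305

CYP2C19: 0.37 × 2.7 = 0.999
CYP3A4: 0.57 × 3.9 = 2.223
Other: 0.06 (unchanged)
CL_new/CL_old = 0.999 + 2.223 + 0.06 = 3.282.
Systemic exposure ∝ 1/CL: fold-change = 1 / 3.282 = 0.305.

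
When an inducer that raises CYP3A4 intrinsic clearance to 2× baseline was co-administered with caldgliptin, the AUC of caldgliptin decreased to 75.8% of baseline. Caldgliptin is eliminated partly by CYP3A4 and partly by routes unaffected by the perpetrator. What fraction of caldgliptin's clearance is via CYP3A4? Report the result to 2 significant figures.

CL'/CL = 1 / 0.758 = 1.319
2·fm + (1 − fm) = 1.319
fm = (1.319 − 1) / (2 − 1) = 0.32

0.32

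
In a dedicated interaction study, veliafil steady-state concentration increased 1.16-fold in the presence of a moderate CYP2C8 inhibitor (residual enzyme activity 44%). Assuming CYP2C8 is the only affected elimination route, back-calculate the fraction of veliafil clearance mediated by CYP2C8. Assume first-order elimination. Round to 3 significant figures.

CL'/CL = 1 / 1.16 = 0.8621
0.44·fm + (1 − fm) = 0.8621
fm = (0.8621 − 1) / (0.44 − 1) = 0.246

0.246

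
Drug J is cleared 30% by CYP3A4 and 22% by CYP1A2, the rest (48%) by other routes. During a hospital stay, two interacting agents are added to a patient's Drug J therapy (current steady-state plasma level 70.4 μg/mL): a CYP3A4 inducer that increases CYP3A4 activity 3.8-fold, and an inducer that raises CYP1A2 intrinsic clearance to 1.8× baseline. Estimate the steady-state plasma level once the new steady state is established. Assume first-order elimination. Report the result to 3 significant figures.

34.9 μg/mL

CYP3A4: 0.3 × 3.8 = 1.14
CYP1A2: 0.22 × 1.8 = 0.396
Other: 0.48 (unchanged)
New clearance relative to baseline: 1.14 + 0.396 + 0.48 = 2.016.
Dividing the baseline by the relative clearance: 70.4 / 2.016 = 34.9 μg/mL.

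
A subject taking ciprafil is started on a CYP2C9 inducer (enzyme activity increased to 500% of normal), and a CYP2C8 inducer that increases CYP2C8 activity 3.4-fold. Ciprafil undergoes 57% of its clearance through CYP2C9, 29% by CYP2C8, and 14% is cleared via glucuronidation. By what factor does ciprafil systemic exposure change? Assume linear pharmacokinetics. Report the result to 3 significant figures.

0.252

The CYP2C9 pathway (57% of clearance) is boosted to 5× activity: 0.57 × 5 = 2.85.
The CYP2C8 pathway (29% of clearance) is boosted to 3.4× activity: 0.29 × 3.4 = 0.986.
Non-CYP routes (14%) are unchanged.
CL_new/CL_old = 2.85 + 0.986 + 0.14 = 3.976.
Systemic exposure ∝ 1/CL: fold-change = 1 / 3.976 = 0.252.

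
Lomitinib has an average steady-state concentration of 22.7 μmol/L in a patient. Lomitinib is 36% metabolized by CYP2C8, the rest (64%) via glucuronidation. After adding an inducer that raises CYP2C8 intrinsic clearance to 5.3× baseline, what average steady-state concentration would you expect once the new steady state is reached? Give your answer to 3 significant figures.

CYP2C8: 0.36 × 5.3 = 1.908
Other: 0.64 (unchanged)
New clearance relative to baseline: 1.908 + 0.64 = 2.548.
With dosing unchanged, average steady-state concentration scales as 1/CL: 22.7 / 2.548 = 8.91 μmol/L.

8.91 μmol/L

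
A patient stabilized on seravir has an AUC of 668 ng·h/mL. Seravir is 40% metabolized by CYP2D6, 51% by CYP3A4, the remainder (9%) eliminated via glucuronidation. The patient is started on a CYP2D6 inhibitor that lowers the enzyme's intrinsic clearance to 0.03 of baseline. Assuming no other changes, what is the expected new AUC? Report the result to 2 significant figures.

1.1 × 10³ ng·h/mL

The CYP2D6 pathway (40% of clearance) drops to 0.03× activity: 0.4 × 0.03 = 0.012.
CYP3A4 (51%) and the residual 9% are unaffected.
CL_new/CL_old = 0.012 + 0.51 + 0.09 = 0.612.
AUC ∝ 1/CL, so new value = 668 / 0.612 = 1.1 × 10³ ng·h/mL.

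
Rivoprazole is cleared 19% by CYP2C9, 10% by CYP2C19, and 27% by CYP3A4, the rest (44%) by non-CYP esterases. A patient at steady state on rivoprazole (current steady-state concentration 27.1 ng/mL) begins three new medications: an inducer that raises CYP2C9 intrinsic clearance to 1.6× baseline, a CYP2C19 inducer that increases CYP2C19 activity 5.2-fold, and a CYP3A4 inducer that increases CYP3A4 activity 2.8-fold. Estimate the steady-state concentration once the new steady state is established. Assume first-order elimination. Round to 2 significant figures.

CYP2C9: 0.19 × 1.6 = 0.304
CYP2C19: 0.1 × 5.2 = 0.52
CYP3A4: 0.27 × 2.8 = 0.756
Other: 0.44 (unchanged)
Relative clearance = 0.304 + 0.52 + 0.756 + 0.44 = 2.02.
New steady-state concentration = 27.1 / 2.02 = 13 ng/mL (concentration scales inversely with clearance).

13 ng/mL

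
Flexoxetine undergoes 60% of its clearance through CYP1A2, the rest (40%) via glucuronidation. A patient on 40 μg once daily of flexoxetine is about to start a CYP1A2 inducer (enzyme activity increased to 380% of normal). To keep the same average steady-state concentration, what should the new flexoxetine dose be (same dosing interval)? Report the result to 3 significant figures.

The CYP1A2 pathway (60% of clearance) rises to 3.8× activity: 0.6 × 3.8 = 2.28.
Non-CYP routes (40%) are unchanged.
Relative clearance = 2.28 + 0.4 = 2.68.
Exposure is unchanged when dose changes in proportion to clearance. New dose = 40 μg × 2.68 = 107 μg.

107 μg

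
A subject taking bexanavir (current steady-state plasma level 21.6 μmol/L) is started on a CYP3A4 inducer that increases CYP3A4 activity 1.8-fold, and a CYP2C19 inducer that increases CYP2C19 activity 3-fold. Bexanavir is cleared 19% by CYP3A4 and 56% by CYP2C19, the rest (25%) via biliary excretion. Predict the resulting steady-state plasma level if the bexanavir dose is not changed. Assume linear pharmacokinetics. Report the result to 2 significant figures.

CYP3A4: 0.19 × 1.8 = 0.342
CYP2C19: 0.56 × 3 = 1.68
Other: 0.25 (unchanged)
New clearance relative to baseline: 0.342 + 1.68 + 0.25 = 2.272.
Dividing the baseline by the relative clearance: 21.6 / 2.272 = 9.5 μmol/L.

9.5 μmol/L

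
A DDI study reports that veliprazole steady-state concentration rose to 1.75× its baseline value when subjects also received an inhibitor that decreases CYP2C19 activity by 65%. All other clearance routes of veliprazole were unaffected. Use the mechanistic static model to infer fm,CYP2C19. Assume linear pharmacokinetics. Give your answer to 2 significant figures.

Let x = fm,CYP2C19. Because steady-state concentration ∝ 1/CL, relative clearance fell to 1/1.75 = 0.5714.
Setting x·0.35 + (1 − x) = 0.5714 and solving: x = (0.5714 − 1)/(0.35 − 1) = 0.66.

0.66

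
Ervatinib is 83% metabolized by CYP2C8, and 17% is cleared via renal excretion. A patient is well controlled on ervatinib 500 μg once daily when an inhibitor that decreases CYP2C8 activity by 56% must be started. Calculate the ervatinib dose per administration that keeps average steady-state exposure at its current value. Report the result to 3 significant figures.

268 μg

The CYP2C8 pathway (83% of clearance) falls to 0.44× activity: 0.83 × 0.44 = 0.3652.
The remaining 17% of clearance is unaffected.
Relative clearance = 0.3652 + 0.17 = 0.5352.
To maintain the same steady-state level, dose must scale with clearance: new dose = 500 × 0.5352 = 268 μg.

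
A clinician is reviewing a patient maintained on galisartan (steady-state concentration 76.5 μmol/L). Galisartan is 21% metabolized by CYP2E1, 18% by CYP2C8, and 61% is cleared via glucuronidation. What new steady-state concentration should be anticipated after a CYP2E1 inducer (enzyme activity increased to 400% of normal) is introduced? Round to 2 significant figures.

CYP2E1: 0.21 × 4 = 0.84
CYP2C8: 0.18 (unchanged)
Other: 0.61 (unchanged)
CL_new/CL_old = 0.84 + 0.18 + 0.61 = 1.63.
New steady-state concentration = baseline ÷ relative clearance = 76.5 / 1.63 = 47 μmol/L.

47 μmol/L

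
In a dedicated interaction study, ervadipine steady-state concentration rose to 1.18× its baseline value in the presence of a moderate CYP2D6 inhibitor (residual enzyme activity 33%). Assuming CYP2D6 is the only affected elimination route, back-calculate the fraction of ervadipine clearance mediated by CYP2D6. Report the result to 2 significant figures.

0.23

Let x = fm,CYP2D6. Because steady-state concentration ∝ 1/CL, relative clearance fell to 1/1.18 = 0.8475.
Setting x·0.33 + (1 − x) = 0.8475 and solving: x = (0.8475 − 1)/(0.33 − 1) = 0.23.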